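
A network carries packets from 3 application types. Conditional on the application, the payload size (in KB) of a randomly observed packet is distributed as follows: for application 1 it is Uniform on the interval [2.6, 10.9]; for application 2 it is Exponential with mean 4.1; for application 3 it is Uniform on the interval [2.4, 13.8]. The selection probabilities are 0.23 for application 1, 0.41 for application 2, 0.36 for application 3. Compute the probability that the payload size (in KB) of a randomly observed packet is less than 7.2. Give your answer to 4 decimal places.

Conditional on each application, P(X < 7.2): 1: 0.554217; 2: 0.827282; 3: 0.421053.
By total probability, P(X < 7.2) = 0.23·0.554217 + 0.41·0.827282 + 0.36·0.421053 = 0.618235.

0.6182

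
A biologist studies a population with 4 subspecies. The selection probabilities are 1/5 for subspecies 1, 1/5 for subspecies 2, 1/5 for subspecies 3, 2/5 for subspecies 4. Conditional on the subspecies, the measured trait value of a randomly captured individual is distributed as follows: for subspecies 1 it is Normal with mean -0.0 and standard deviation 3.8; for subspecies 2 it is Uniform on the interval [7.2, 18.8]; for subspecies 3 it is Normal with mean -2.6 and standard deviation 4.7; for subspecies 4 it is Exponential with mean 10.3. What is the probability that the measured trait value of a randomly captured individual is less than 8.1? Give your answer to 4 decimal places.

Conditional on each subspecies, P(X < 8.1): 1: 0.983479; 2: 0.0775862; 3: 0.988595; 4: 0.544522.
By total probability, P(X < 8.1) = 0.2·0.983479 + 0.2·0.0775862 + 0.2·0.988595 + 0.4·0.544522 = 0.627741.

0.6277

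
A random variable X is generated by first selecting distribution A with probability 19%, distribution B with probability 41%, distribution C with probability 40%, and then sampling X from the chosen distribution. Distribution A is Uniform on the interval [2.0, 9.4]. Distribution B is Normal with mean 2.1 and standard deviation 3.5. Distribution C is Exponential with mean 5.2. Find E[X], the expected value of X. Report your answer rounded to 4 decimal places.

4.0240

Component means — A: 5.7; B: 2.1; C: 5.2.
E[X] = 0.19·5.7 + 0.41·2.1 + 0.4·5.2 = 4.024.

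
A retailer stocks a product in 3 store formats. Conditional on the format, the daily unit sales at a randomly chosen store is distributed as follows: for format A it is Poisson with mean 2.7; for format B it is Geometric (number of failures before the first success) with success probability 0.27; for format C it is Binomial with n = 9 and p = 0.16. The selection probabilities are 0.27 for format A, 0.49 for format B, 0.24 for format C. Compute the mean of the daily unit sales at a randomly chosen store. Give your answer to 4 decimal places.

Component means — A: 2.7; B: 2.7037; C: 1.44.
E[X] = 0.27·2.7 + 0.49·2.7037 + 0.24·1.44 = 2.39941.

2.3994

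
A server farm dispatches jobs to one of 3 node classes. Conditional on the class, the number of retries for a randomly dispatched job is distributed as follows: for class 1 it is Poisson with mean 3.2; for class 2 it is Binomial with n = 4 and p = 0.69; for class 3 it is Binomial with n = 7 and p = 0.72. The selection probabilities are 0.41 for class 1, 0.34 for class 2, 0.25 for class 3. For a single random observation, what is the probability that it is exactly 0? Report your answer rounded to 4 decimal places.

Conditional on each class, P(X = 0): 1: 0.0407622; 2: 0.00923521; 3: 0.000134929.
By total probability, P(X = 0) = 0.41·0.0407622 + 0.34·0.00923521 + 0.25·0.000134929 = 0.0198862.

0.0199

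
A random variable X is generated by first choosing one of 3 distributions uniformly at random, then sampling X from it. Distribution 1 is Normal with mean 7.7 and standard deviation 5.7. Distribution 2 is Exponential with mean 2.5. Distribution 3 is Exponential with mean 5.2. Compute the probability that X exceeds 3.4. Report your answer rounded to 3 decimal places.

0.517

Conditional on each component, P(X > 3.4): 1: 0.774691; 2: 0.256661; 3: 0.520042.
By total probability, P(X > 3.4) = 0.333333·0.774691 + 0.333333·0.256661 + 0.333333·0.520042 = 0.517131.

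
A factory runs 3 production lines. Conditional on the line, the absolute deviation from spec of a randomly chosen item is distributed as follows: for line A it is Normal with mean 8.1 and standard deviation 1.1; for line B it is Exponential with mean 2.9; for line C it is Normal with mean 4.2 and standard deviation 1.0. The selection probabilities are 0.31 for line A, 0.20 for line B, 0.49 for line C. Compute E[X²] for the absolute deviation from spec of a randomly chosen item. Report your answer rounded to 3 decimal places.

For each component E[X²] = Var + (mean)², giving A: 66.82; B: 16.82; C: 18.64.
Overall E[X²] = 0.31·66.82 + 0.2·16.82 + 0.49·18.64 = 33.2118.

33.212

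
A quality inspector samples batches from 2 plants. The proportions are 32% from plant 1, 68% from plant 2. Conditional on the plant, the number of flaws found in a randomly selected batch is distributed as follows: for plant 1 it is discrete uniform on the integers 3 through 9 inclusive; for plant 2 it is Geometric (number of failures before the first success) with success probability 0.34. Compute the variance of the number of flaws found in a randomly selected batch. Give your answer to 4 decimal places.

Per component, 1: μ=6, E[X²]=40; 2: μ=1.94118, E[X²]=9.47751.
E[X] = 0.32·6 + 0.68·1.94118 = 3.24.
E[X²] = 0.32·40 + 0.68·9.47751 = 19.2447.
Var(X) = E[X²] − (E[X])² = 19.2447 − 10.4976 = 8.74711.

8.7471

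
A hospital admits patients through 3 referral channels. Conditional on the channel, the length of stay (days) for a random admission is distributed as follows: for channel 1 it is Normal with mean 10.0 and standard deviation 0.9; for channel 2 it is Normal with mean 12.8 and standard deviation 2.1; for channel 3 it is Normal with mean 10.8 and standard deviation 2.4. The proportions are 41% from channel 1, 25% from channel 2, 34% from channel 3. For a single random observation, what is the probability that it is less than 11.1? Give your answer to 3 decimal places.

Conditional on each channel, P(X < 11.1): 1: 0.889188; 2: 0.209107; 3: 0.549738.
By total probability, P(X < 11.1) = 0.41·0.889188 + 0.25·0.209107 + 0.34·0.549738 = 0.603755.

0.604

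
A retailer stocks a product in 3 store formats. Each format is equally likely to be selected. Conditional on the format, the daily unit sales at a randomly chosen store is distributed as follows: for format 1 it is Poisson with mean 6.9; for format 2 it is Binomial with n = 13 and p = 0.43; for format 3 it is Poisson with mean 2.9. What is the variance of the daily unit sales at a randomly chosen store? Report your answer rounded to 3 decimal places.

7.101

Per component, 1: μ=6.9, E[X²]=54.51; 2: μ=5.59, E[X²]=34.4344; 3: μ=2.9, E[X²]=11.31.
E[X] = 0.333333·6.9 + 0.333333·5.59 + 0.333333·2.9 = 5.13.
E[X²] = 0.333333·54.51 + 0.333333·34.4344 + 0.333333·11.31 = 33.4181.
Var(X) = E[X²] − (E[X])² = 33.4181 − 26.3169 = 7.10123.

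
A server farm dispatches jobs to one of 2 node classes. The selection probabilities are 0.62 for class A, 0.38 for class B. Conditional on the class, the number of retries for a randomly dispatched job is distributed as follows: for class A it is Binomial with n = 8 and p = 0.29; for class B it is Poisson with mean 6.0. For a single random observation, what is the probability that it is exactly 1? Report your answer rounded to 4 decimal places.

Conditional on each class, P(X = 1): A: 0.211007; B: 0.0148725.
By total probability, P(X = 1) = 0.62·0.211007 + 0.38·0.0148725 = 0.136476.

0.1365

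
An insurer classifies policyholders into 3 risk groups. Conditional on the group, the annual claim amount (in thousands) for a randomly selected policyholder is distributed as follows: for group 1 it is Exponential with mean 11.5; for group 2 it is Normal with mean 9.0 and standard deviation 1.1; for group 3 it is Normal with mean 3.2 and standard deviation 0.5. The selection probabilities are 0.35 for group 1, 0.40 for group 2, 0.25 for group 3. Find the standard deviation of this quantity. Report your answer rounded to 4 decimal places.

7.5565

Per component, 1: μ=11.5, E[X²]=264.5; 2: μ=9, E[X²]=82.21; 3: μ=3.2, E[X²]=10.49.
E[X] = 0.35·11.5 + 0.4·9 + 0.25·3.2 = 8.425.
E[X²] = 0.35·264.5 + 0.4·82.21 + 0.25·10.49 = 128.081.
Var(X) = E[X²] − (E[X])² = 128.081 − 70.9806 = 57.1009.
SD(X) = √57.1009 = 7.55651.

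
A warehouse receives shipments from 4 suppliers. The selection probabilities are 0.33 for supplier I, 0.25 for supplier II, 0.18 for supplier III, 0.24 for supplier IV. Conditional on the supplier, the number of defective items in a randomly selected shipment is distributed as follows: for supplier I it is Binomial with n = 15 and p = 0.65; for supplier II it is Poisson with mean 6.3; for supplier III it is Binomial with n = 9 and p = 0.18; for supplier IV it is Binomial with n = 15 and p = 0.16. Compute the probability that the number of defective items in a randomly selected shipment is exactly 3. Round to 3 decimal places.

Conditional on each supplier, P(X = 3): I: 0.000422248; II: 0.0765271; III: 0.148929; IV: 0.229997.
By total probability, P(X = 3) = 0.33·0.000422248 + 0.25·0.0765271 + 0.18·0.148929 + 0.24·0.229997 = 0.101278.

0.101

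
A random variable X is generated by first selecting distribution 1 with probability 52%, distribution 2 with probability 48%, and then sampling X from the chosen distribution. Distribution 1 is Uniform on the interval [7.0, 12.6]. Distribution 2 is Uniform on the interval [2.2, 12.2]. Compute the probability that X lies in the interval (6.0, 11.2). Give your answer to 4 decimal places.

Conditional on each component, P(6.0 < X < 11.2): 1: 0.75; 2: 0.52.
By total probability, P(6.0 < X < 11.2) = 0.52·0.75 + 0.48·0.52 = 0.6396.

0.6396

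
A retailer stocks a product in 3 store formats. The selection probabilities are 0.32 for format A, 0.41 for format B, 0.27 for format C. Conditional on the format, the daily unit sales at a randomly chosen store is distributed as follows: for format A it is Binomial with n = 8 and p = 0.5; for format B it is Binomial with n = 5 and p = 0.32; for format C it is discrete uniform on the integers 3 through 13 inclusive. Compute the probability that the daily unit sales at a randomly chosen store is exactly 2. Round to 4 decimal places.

0.1670

Conditional on each format, P(X = 2): A: 0.109375; B: 0.321978; C: 0.
By total probability, P(X = 2) = 0.32·0.109375 + 0.41·0.321978 + 0.27·0 = 0.167011.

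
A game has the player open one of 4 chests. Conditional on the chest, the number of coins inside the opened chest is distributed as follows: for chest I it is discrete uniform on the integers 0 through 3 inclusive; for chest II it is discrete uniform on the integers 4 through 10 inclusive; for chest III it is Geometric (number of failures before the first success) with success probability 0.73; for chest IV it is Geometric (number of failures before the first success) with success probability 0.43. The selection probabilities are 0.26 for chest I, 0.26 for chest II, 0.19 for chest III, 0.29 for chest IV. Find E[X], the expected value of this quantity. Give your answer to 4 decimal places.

Component means — I: 1.5; II: 7; III: 0.369863; IV: 1.32558.
E[X] = 0.26·1.5 + 0.26·7 + 0.19·0.369863 + 0.29·1.32558 = 2.66469.

2.6647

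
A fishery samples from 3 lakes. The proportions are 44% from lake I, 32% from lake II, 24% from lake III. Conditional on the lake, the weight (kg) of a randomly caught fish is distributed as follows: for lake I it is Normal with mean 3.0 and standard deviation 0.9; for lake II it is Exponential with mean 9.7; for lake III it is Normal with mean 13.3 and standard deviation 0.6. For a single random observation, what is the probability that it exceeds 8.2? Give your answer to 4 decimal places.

Conditional on each lake, P(X > 8.2): I: 3.78468e-09; II: 0.429402; III: 1.
By total probability, P(X > 8.2) = 0.44·3.78468e-09 + 0.32·0.429402 + 0.24·1 = 0.377409.

0.3774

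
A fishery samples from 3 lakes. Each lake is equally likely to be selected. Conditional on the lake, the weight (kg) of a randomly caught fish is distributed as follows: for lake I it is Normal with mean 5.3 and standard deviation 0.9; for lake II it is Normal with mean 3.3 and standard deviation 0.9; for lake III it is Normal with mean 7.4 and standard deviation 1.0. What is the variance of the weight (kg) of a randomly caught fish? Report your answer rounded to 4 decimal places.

Per component, I: μ=5.3, E[X²]=28.9; II: μ=3.3, E[X²]=11.7; III: μ=7.4, E[X²]=55.76.
E[X] = 0.333333·5.3 + 0.333333·3.3 + 0.333333·7.4 = 5.33333.
E[X²] = 0.333333·28.9 + 0.333333·11.7 + 0.333333·55.76 = 32.12.
Var(X) = E[X²] − (E[X])² = 32.12 − 28.4444 = 3.67556.

3.6756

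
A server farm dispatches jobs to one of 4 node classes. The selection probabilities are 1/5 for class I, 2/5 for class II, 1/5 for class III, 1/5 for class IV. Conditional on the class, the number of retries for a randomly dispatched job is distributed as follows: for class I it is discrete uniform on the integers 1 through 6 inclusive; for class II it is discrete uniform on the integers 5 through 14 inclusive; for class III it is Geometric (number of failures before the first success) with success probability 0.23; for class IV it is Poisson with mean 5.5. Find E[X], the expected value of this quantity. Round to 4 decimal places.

Component means — I: 3.5; II: 9.5; III: 3.34783; IV: 5.5.
E[X] = 0.2·3.5 + 0.4·9.5 + 0.2·3.34783 + 0.2·5.5 = 6.26957.

6.2696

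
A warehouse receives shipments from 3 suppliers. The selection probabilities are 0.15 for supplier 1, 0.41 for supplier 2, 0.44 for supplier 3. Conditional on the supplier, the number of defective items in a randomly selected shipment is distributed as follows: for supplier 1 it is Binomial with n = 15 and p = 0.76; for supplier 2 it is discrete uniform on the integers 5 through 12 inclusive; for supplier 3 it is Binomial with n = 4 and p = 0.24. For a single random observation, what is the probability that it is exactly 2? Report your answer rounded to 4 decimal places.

Conditional on each supplier, P(X = 2): 1: 5.31573e-07; 2: 0; 3: 0.199619.
By total probability, P(X = 2) = 0.15·5.31573e-07 + 0.41·0 + 0.44·0.199619 = 0.0878322.

0.0878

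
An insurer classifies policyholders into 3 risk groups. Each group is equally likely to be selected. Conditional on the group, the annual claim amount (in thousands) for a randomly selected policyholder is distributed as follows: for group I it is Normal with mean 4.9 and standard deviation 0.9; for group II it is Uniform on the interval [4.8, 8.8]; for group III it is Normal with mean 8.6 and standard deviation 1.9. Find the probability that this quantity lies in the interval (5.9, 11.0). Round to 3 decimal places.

0.559

Conditional on each group, P(5.9 < X < 11.0): I: 0.13326; II: 0.725; III: 0.819083.
By total probability, P(5.9 < X < 11.0) = 0.333333·0.13326 + 0.333333·0.725 + 0.333333·0.819083 = 0.559114.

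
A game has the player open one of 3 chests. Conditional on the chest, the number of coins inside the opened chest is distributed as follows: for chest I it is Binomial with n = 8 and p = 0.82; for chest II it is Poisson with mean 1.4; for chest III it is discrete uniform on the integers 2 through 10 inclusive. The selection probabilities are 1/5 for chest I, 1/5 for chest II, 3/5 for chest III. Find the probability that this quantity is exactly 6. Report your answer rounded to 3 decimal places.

0.122

Conditional on each chest, P(X = 6): I: 0.275795; II: 0.00257883; III: 0.111111.
By total probability, P(X = 6) = 0.2·0.275795 + 0.2·0.00257883 + 0.6·0.111111 = 0.122341.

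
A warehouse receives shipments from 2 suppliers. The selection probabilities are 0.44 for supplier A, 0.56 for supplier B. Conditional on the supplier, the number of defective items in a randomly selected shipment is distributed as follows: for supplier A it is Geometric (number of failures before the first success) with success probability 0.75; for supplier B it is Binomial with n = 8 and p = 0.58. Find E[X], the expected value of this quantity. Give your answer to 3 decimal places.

Component means — A: 0.333333; B: 4.64.
E[X] = 0.44·0.333333 + 0.56·4.64 = 2.74507.

2.745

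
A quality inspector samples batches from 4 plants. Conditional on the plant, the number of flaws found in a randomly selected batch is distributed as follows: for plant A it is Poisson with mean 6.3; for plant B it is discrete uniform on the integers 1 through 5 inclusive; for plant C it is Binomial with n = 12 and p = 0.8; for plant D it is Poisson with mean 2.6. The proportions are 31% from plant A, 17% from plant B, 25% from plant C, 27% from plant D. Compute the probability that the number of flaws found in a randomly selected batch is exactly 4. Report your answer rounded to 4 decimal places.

0.1097

Conditional on each plant, P(X = 4): A: 0.12053; B: 0.2; C: 0.000519045; D: 0.141422.
By total probability, P(X = 4) = 0.31·0.12053 + 0.17·0.2 + 0.25·0.000519045 + 0.27·0.141422 = 0.109678.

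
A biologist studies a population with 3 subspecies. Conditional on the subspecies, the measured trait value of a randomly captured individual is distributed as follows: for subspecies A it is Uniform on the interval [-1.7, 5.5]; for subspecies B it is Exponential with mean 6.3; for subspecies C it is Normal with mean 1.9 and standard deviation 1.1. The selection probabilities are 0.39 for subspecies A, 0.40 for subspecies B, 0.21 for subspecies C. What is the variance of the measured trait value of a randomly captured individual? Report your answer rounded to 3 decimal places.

Per component, A: μ=1.9, E[X²]=7.93; B: μ=6.3, E[X²]=79.38; C: μ=1.9, E[X²]=4.82.
E[X] = 0.39·1.9 + 0.4·6.3 + 0.21·1.9 = 3.66.
E[X²] = 0.39·7.93 + 0.4·79.38 + 0.21·4.82 = 35.8569.
Var(X) = E[X²] − (E[X])² = 35.8569 − 13.3956 = 22.4613.

22.461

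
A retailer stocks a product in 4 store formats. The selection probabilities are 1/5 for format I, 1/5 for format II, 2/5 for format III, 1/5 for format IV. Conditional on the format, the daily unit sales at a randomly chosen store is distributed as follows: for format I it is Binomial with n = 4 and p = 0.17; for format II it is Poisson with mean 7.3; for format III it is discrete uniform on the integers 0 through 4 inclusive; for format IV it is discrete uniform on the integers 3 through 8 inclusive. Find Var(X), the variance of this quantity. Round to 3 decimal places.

Per component, I: μ=0.68, E[X²]=1.0268; II: μ=7.3, E[X²]=60.59; III: μ=2, E[X²]=6; IV: μ=5.5, E[X²]=33.1667.
E[X] = 0.2·0.68 + 0.2·7.3 + 0.4·2 + 0.2·5.5 = 3.496.
E[X²] = 0.2·1.0268 + 0.2·60.59 + 0.4·6 + 0.2·33.1667 = 21.3567.
Var(X) = E[X²] − (E[X])² = 21.3567 − 12.222 = 9.13468.

9.135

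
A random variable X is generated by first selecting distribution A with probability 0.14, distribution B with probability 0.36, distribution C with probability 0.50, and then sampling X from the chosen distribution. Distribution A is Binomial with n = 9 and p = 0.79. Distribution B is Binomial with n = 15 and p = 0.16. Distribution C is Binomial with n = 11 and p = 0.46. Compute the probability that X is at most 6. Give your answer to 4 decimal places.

Conditional on each component, P(X ≤ 6): A: 0.288534; B: 0.994767; C: 0.808117.
By total probability, P(X ≤ 6) = 0.14·0.288534 + 0.36·0.994767 + 0.5·0.808117 = 0.802569.

0.8026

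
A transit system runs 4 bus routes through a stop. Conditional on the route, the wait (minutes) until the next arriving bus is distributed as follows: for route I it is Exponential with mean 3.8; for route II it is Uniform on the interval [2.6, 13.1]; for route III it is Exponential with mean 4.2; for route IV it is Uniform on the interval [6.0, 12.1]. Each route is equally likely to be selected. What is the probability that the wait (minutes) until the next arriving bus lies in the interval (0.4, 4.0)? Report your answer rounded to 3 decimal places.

0.302

Conditional on each route, P(0.4 < X < 4.0): I: 0.55107; II: 0.133333; III: 0.523335; IV: 0.
By total probability, P(0.4 < X < 4.0) = 0.25·0.55107 + 0.25·0.133333 + 0.25·0.523335 + 0.25·0 = 0.301935.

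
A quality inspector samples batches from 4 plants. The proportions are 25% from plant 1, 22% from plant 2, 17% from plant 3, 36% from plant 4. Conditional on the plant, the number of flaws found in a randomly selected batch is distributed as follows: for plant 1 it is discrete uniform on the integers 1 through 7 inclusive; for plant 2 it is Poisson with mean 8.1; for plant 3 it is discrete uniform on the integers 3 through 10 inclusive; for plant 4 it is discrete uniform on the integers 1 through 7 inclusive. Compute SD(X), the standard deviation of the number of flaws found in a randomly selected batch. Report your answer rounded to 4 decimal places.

2.8486

Per component, 1: μ=4, E[X²]=20; 2: μ=8.1, E[X²]=73.71; 3: μ=6.5, E[X²]=47.5; 4: μ=4, E[X²]=20.
E[X] = 0.25·4 + 0.22·8.1 + 0.17·6.5 + 0.36·4 = 5.327.
E[X²] = 0.25·20 + 0.22·73.71 + 0.17·47.5 + 0.36·20 = 36.4912.
Var(X) = E[X²] − (E[X])² = 36.4912 − 28.3769 = 8.11427.
SD(X) = √8.11427 = 2.84856.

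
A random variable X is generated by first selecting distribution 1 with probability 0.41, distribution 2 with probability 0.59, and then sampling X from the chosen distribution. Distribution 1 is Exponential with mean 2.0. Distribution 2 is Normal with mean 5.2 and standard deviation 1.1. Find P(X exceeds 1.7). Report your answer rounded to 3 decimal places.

Conditional on each component, P(X > 1.7): 1: 0.427415; 2: 0.999268.
By total probability, P(X > 1.7) = 0.41·0.427415 + 0.59·0.999268 = 0.764808.

0.765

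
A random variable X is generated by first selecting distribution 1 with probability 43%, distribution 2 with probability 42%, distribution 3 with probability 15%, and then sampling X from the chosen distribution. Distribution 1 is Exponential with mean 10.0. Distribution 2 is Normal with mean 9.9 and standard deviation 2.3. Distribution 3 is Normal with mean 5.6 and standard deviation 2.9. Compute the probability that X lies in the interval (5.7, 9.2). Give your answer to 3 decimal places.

Conditional on each component, P(5.7 < X < 9.2): 1: 0.167006; 2: 0.346513; 3: 0.379013.
By total probability, P(5.7 < X < 9.2) = 0.43·0.167006 + 0.42·0.346513 + 0.15·0.379013 = 0.2742.

0.274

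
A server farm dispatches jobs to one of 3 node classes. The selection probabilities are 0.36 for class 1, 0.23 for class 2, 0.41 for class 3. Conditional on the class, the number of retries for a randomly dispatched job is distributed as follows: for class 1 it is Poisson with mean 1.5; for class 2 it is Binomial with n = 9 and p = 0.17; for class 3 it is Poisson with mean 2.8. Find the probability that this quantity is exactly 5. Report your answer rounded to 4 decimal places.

0.0428

Conditional on each class, P(X = 5): 1: 0.01412; 2: 0.00849039; 3: 0.0872136.
By total probability, P(X = 5) = 0.36·0.01412 + 0.23·0.00849039 + 0.41·0.0872136 = 0.0427936.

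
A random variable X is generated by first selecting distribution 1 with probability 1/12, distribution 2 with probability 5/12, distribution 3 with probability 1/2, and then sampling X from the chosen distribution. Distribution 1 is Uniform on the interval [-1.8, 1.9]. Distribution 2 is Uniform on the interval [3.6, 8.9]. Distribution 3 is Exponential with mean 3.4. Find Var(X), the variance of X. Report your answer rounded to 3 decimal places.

Per component, 1: μ=0.05, E[X²]=1.14333; 2: μ=6.25, E[X²]=41.4033; 3: μ=3.4, E[X²]=23.12.
E[X] = 0.0833333·0.05 + 0.416667·6.25 + 0.5·3.4 = 4.30833.
E[X²] = 0.0833333·1.14333 + 0.416667·41.4033 + 0.5·23.12 = 28.9067.
Var(X) = E[X²] − (E[X])² = 28.9067 − 18.5617 = 10.3449.

10.345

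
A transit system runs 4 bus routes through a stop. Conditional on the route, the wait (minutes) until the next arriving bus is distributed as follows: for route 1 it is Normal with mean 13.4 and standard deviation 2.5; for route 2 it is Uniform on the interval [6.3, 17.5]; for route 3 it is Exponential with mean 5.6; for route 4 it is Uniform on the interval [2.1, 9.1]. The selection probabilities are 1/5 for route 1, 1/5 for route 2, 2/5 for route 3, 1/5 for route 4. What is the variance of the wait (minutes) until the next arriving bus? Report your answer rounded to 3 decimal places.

28.855

Per component, 1: μ=13.4, E[X²]=185.81; 2: μ=11.9, E[X²]=152.063; 3: μ=5.6, E[X²]=62.72; 4: μ=5.6, E[X²]=35.4433.
E[X] = 0.2·13.4 + 0.2·11.9 + 0.4·5.6 + 0.2·5.6 = 8.42.
E[X²] = 0.2·185.81 + 0.2·152.063 + 0.4·62.72 + 0.2·35.4433 = 99.7513.
Var(X) = E[X²] − (E[X])² = 99.7513 − 70.8964 = 28.8549.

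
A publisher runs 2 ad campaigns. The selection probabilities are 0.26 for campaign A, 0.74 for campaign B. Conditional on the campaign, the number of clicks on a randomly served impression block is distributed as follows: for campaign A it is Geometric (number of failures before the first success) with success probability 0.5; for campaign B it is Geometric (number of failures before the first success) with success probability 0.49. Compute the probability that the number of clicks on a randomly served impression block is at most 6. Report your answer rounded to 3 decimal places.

0.991

Conditional on each campaign, P(X ≤ 6): A: 0.992188; B: 0.991026.
By total probability, P(X ≤ 6) = 0.26·0.992188 + 0.74·0.991026 = 0.991328.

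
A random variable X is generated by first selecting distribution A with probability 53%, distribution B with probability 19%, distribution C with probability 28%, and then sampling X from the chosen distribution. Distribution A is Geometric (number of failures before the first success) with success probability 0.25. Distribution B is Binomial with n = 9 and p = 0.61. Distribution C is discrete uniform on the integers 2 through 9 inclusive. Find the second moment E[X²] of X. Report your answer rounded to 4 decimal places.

For each component E[X²] = Var + (mean)², giving A: 21; B: 32.2812; C: 35.5.
Overall E[X²] = 0.53·21 + 0.19·32.2812 + 0.28·35.5 = 27.2034.

27.2034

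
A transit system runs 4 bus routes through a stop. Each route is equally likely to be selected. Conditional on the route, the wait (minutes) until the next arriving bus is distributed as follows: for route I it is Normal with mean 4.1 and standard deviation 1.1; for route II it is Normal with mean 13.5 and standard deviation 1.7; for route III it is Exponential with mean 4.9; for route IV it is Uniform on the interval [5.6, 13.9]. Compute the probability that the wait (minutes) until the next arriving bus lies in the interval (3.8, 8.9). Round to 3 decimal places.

0.327

Conditional on each route, P(3.8 < X < 8.9): I: 0.607462; II: 0.00340615; III: 0.297847; IV: 0.39759.
By total probability, P(3.8 < X < 8.9) = 0.25·0.607462 + 0.25·0.00340615 + 0.25·0.297847 + 0.25·0.39759 = 0.326576.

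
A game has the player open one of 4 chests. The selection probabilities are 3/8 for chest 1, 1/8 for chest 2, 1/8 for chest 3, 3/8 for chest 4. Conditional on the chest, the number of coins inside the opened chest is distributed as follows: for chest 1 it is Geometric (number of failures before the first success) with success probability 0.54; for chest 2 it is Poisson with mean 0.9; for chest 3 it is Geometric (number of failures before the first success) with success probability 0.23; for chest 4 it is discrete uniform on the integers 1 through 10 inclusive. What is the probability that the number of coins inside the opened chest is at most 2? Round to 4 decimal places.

Conditional on each chest, P(X ≤ 2): 1: 0.902664; 2: 0.937143; 3: 0.543467; 4: 0.2.
By total probability, P(X ≤ 2) = 0.375·0.902664 + 0.125·0.937143 + 0.125·0.543467 + 0.375·0.2 = 0.598575.

0.5986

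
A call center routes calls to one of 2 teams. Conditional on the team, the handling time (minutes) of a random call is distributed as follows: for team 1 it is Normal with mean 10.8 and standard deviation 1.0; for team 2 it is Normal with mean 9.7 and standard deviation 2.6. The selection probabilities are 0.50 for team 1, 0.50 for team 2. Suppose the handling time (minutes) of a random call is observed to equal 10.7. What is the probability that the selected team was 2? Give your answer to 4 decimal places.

Likelihoods f(10.7 | ·): 1: 0.396953; 2: 0.1425.
Posterior ∝ prior × likelihood. Numerator for 2: 0.5·0.1425 = 0.0712499.
Normalizing constant: 0.5·0.396953 + 0.5·0.1425 = 0.269726.
P(2 | observation) = 0.0712499 / 0.269726 = 0.264156.

0.2642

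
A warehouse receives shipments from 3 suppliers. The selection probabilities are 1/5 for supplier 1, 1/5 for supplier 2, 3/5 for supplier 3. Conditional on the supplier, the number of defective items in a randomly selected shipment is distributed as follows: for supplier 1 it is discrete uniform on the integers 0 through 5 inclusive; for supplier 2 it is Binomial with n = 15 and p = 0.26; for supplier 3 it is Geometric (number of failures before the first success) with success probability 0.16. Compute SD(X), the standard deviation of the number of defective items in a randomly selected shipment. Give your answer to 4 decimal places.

Per component, 1: μ=2.5, E[X²]=9.16667; 2: μ=3.9, E[X²]=18.096; 3: μ=5.25, E[X²]=60.375.
E[X] = 0.2·2.5 + 0.2·3.9 + 0.6·5.25 = 4.43.
E[X²] = 0.2·9.16667 + 0.2·18.096 + 0.6·60.375 = 41.6775.
Var(X) = E[X²] − (E[X])² = 41.6775 − 19.6249 = 22.0526.
SD(X) = √22.0526 = 4.69602.

4.6960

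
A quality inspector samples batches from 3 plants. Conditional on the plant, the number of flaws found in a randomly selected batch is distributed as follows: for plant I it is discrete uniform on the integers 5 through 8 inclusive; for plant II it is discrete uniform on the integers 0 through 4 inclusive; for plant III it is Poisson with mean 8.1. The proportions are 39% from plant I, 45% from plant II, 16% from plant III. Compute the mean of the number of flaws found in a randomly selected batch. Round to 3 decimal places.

4.731

Component means — I: 6.5; II: 2; III: 8.1.
E[X] = 0.39·6.5 + 0.45·2 + 0.16·8.1 = 4.731.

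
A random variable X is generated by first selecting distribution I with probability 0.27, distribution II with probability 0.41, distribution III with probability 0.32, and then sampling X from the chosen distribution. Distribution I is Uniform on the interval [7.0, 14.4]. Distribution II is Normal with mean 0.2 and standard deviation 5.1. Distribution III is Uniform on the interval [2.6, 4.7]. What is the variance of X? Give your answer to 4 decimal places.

Per component, I: μ=10.7, E[X²]=119.053; II: μ=0.2, E[X²]=26.05; III: μ=3.65, E[X²]=13.69.
E[X] = 0.27·10.7 + 0.41·0.2 + 0.32·3.65 = 4.139.
E[X²] = 0.27·119.053 + 0.41·26.05 + 0.32·13.69 = 47.2057.
Var(X) = E[X²] − (E[X])² = 47.2057 − 17.1313 = 30.0744.

30.0744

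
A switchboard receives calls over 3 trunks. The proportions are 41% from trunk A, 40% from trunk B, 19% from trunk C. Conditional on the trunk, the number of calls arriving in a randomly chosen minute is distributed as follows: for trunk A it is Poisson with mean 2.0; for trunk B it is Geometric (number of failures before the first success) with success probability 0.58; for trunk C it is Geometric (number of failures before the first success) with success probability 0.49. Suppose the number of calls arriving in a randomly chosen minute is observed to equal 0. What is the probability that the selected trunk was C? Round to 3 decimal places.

0.245

Likelihoods P(X=0 | ·): A: 0.135335; B: 0.58; C: 0.49.
Posterior ∝ prior × likelihood. Numerator for C: 0.19·0.49 = 0.0931.
Normalizing constant: 0.41·0.135335 + 0.4·0.58 + 0.19·0.49 = 0.380587.
P(C | observation) = 0.0931 / 0.380587 = 0.244622.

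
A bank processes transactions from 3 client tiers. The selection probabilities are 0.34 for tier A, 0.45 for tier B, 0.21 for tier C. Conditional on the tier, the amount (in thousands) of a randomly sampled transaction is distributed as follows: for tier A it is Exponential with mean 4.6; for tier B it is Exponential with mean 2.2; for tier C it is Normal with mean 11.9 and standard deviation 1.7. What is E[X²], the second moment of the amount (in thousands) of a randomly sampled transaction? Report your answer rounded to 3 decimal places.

For each component E[X²] = Var + (mean)², giving A: 42.32; B: 9.68; C: 144.5.
Overall E[X²] = 0.34·42.32 + 0.45·9.68 + 0.21·144.5 = 49.0898.

49.090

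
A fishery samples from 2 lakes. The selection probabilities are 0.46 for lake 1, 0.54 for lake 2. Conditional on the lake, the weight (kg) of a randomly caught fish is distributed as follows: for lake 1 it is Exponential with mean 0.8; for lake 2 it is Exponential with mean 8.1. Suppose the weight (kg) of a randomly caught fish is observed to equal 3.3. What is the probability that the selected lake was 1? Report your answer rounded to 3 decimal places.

Likelihoods f(3.3 | ·): 1: 0.0202044; 2: 0.0821448.
Posterior ∝ prior × likelihood. Numerator for 1: 0.46·0.0202044 = 0.00929401.
Normalizing constant: 0.46·0.0202044 + 0.54·0.0821448 = 0.0536522.
P(1 | observation) = 0.00929401 / 0.0536522 = 0.173227.

0.173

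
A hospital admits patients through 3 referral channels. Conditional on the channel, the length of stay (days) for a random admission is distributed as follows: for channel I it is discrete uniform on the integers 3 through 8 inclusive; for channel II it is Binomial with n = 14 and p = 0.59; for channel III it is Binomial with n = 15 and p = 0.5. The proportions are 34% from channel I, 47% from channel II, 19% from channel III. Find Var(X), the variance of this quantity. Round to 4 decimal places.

4.8231

Per component, I: μ=5.5, E[X²]=33.1667; II: μ=8.26, E[X²]=71.6142; III: μ=7.5, E[X²]=60.
E[X] = 0.34·5.5 + 0.47·8.26 + 0.19·7.5 = 7.1772.
E[X²] = 0.34·33.1667 + 0.47·71.6142 + 0.19·60 = 56.3353.
Var(X) = E[X²] − (E[X])² = 56.3353 − 51.5122 = 4.82314.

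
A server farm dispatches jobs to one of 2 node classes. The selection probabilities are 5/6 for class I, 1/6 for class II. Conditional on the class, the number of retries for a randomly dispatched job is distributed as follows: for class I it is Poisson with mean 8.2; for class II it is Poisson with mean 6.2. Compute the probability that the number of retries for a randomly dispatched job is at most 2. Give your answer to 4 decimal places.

0.0187

Conditional on each class, P(X ≤ 2): I: 0.0117607; II: 0.0536176.
By total probability, P(X ≤ 2) = 0.833333·0.0117607 + 0.166667·0.0536176 = 0.0187368.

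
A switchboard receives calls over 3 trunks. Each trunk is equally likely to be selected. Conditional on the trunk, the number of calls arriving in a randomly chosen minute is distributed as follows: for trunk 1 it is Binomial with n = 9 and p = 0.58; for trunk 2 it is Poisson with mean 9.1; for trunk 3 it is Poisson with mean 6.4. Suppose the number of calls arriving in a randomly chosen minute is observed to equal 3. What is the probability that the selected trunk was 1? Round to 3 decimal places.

0.509

Likelihoods P(X=3 | ·): 1: 0.089962; 2: 0.0140247; 3: 0.0725945.
Posterior ∝ prior × likelihood. Numerator for 1: 0.333333·0.089962 = 0.0299873.
Normalizing constant: 0.333333·0.089962 + 0.333333·0.0140247 + 0.333333·0.0725945 = 0.0588604.
P(1 | observation) = 0.0299873 / 0.0588604 = 0.509465.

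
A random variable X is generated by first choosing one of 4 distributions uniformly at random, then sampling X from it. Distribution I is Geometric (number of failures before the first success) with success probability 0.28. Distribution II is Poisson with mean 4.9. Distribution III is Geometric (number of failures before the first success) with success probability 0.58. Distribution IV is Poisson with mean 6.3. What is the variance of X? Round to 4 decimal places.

Per component, I: μ=2.57143, E[X²]=15.7959; II: μ=4.9, E[X²]=28.91; III: μ=0.724138, E[X²]=1.77289; IV: μ=6.3, E[X²]=45.99.
E[X] = 0.25·2.57143 + 0.25·4.9 + 0.25·0.724138 + 0.25·6.3 = 3.62389.
E[X²] = 0.25·15.7959 + 0.25·28.91 + 0.25·1.77289 + 0.25·45.99 = 23.1172.
Var(X) = E[X²] − (E[X])² = 23.1172 − 13.1326 = 9.98461.

9.9846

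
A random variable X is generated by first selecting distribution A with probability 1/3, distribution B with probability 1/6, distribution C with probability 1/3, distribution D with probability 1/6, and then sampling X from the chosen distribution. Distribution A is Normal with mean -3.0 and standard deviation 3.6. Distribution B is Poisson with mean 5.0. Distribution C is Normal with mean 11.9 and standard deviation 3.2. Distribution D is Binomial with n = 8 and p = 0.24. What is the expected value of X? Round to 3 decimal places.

Component means — A: -3; B: 5; C: 11.9; D: 1.92.
E[X] = 0.333333·-3 + 0.166667·5 + 0.333333·11.9 + 0.166667·1.92 = 4.12.

4.120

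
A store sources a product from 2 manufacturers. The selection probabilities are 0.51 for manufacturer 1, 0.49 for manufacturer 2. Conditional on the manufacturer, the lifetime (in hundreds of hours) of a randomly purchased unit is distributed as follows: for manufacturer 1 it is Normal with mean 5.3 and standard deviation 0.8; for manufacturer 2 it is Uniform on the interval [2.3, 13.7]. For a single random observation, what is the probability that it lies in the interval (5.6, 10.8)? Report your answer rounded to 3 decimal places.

0.404

Conditional on each manufacturer, P(5.6 < X < 10.8): 1: 0.35383; 2: 0.45614.
By total probability, P(5.6 < X < 10.8) = 0.51·0.35383 + 0.49·0.45614 = 0.403962.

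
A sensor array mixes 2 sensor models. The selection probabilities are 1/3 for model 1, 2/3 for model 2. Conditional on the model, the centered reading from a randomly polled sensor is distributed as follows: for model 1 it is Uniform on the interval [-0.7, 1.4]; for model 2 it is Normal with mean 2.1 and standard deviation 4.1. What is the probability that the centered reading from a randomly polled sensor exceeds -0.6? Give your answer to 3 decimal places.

0.814

Conditional on each model, P(X > -0.6): 1: 0.952381; 2: 0.744903.
By total probability, P(X > -0.6) = 0.333333·0.952381 + 0.666667·0.744903 = 0.814063.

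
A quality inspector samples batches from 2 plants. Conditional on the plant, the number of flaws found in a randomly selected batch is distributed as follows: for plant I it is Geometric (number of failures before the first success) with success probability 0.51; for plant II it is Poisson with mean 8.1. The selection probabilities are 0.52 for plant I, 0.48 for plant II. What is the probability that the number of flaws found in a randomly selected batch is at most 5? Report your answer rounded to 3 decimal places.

Conditional on each plant, P(X ≤ 5): I: 0.986159; II: 0.182246.
By total probability, P(X ≤ 5) = 0.52·0.986159 + 0.48·0.182246 = 0.600281.

0.600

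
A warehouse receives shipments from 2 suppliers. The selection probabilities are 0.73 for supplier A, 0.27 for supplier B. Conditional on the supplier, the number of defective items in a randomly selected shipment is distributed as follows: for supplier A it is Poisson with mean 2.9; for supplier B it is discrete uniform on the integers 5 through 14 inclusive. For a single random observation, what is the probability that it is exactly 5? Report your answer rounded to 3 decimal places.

0.096

Conditional on each supplier, P(X = 5): A: 0.0940491; B: 0.1.
By total probability, P(X = 5) = 0.73·0.0940491 + 0.27·0.1 = 0.0956559.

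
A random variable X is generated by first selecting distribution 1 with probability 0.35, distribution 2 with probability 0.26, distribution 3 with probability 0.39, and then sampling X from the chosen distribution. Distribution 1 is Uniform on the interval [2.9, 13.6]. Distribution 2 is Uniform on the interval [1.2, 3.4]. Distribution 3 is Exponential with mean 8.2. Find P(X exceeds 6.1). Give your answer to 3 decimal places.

0.431

Conditional on each component, P(X > 6.1): 1: 0.700935; 2: 0; 3: 0.475256.
By total probability, P(X > 6.1) = 0.35·0.700935 + 0.26·0 + 0.39·0.475256 = 0.430677.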